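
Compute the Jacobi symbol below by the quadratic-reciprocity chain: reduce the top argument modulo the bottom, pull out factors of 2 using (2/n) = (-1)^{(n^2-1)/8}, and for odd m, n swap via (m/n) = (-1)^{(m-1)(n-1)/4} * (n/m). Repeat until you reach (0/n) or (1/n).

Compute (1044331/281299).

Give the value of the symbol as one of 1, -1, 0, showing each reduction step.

1

(1044331/281299): 1044331 mod 281299 = 200434, so (1044331/281299) = (200434/281299)
factor out 2^1: 200434 = 2^1·100217; with 281299 mod 8 = 3, (2/281299) = -1; sign now -1; continue with (100217/281299)
flip (100217/281299) -> (281299/100217): both odd, 100217 mod 4 = 1, 281299 mod 4 = 3, so the flip contributes +1; sign now -1
(281299/100217): 281299 mod 100217 = 80865, so (281299/100217) = (80865/100217)
flip (80865/100217) -> (100217/80865): both odd, 80865 mod 4 = 1, 100217 mod 4 = 1, so the flip contributes +1; sign now -1
(100217/80865): 100217 mod 80865 = 19352, so (100217/80865) = (19352/80865)
factor out 2^3: 19352 = 2^3·2419; with 80865 mod 8 = 1, (2/80865) = +1; sign now -1; continue with (2419/80865)
flip (2419/80865) -> (80865/2419): both odd, 2419 mod 4 = 3, 80865 mod 4 = 1, so the flip contributes +1; sign now -1
(80865/2419): 80865 mod 2419 = 1038, so (80865/2419) = (1038/2419)
factor out 2^1: 1038 = 2^1·519; with 2419 mod 8 = 3, (2/2419) = -1; sign now +1; continue with (519/2419)
flip (519/2419) -> (2419/519): both odd, 519 mod 4 = 3, 2419 mod 4 = 3, so the flip contributes -1; sign now -1
(2419/519): 2419 mod 519 = 343, so (2419/519) = (343/519)
flip (343/519) -> (519/343): both odd, 343 mod 4 = 3, 519 mod 4 = 3, so the flip contributes -1; sign now +1
(519/343): 519 mod 343 = 176, so (519/343) = (176/343)
factor out 2^4: 176 = 2^4·11; with 343 mod 8 = 7, (2/343) = +1; sign now +1; continue with (11/343)
flip (11/343) -> (343/11): both odd, 11 mod 4 = 3, 343 mod 4 = 3, so the flip contributes -1; sign now -1
(343/11): 343 mod 11 = 2, so (343/11) = (2/11)
factor out 2^1: 2 = 2^1·1; with 11 mod 8 = 3, (2/11) = -1; sign now +1; continue with (1/11)
reached (1/11) = 1, so the symbol is +1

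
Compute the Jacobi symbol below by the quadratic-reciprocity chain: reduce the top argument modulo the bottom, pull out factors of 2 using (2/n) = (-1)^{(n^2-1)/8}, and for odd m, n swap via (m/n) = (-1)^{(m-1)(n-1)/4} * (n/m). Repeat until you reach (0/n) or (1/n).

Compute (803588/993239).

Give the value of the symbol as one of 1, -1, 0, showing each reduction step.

803588 = 2^2·200897; (2/993239) = +1 since 993239 mod 8 = 7, so (803588/993239) = (+1)^2·(200897/993239); sign now +1
reciprocity: (200897/993239) = +1·(993239/200897) since 200897 mod 4 = 1, 993239 mod 4 = 3; sign now +1
(993239/200897) = (189651/200897)   [reduce mod 200897]
reciprocity: (189651/200897) = +1·(200897/189651) since 189651 mod 4 = 3, 200897 mod 4 = 1; sign now +1
(200897/189651) = (11246/189651)   [reduce mod 189651]
11246 = 2^1·5623; (2/189651) = -1 since 189651 mod 8 = 3, so (11246/189651) = (-1)^1·(5623/189651); sign now -1
reciprocity: (5623/189651) = -1·(189651/5623) since 5623 mod 4 = 3, 189651 mod 4 = 3; sign now +1
(189651/5623) = (4092/5623)   [reduce mod 5623]
4092 = 2^2·1023; (2/5623) = +1 since 5623 mod 8 = 7, so (4092/5623) = (+1)^2·(1023/5623); sign now +1
reciprocity: (1023/5623) = -1·(5623/1023) since 1023 mod 4 = 3, 5623 mod 4 = 3; sign now -1
(5623/1023) = (508/1023)   [reduce mod 1023]
508 = 2^2·127; (2/1023) = +1 since 1023 mod 8 = 7, so (508/1023) = (+1)^2·(127/1023); sign now -1
reciprocity: (127/1023) = -1·(1023/127) since 127 mod 4 = 3, 1023 mod 4 = 3; sign now +1
(1023/127) = (7/127)   [reduce mod 127]
reciprocity: (7/127) = -1·(127/7) since 7 mod 4 = 3, 127 mod 4 = 3; sign now -1
(127/7) = (1/7)   [reduce mod 7]
(1/7) = 1; final value = sign = -1

-1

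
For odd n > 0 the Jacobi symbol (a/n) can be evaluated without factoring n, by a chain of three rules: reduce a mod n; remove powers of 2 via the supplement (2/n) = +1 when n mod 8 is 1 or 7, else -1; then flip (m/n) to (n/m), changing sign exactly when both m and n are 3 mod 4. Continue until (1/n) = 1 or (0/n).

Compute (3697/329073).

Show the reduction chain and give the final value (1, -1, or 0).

flip (3697/329073) -> (329073/3697): both odd, 3697 mod 4 = 1, 329073 mod 4 = 1, so the flip contributes +1; sign now +1
(329073/3697): 329073 mod 3697 = 40, so (329073/3697) = (40/3697)
factor out 2^3: 40 = 2^3·5; with 3697 mod 8 = 1, (2/3697) = +1; sign now +1; continue with (5/3697)
flip (5/3697) -> (3697/5): both odd, 5 mod 4 = 1, 3697 mod 4 = 1, so the flip contributes +1; sign now +1
(3697/5): 3697 mod 5 = 2, so (3697/5) = (2/5)
factor out 2^1: 2 = 2^1·1; with 5 mod 8 = 5, (2/5) = -1; sign now -1; continue with (1/5)
reached (1/5) = 1, so the symbol is -1

-1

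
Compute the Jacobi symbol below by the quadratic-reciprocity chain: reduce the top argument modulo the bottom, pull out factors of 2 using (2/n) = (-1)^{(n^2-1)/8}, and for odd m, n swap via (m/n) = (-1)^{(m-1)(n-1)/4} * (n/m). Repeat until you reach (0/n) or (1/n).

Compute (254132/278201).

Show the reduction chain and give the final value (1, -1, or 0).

-1

254132 = 2^2·63533; (2/278201) = +1 since 278201 mod 8 = 1, so (254132/278201) = (+1)^2·(63533/278201); sign now +1
reciprocity: (63533/278201) = +1·(278201/63533) since 63533 mod 4 = 1, 278201 mod 4 = 1; sign now +1
(278201/63533) = (24069/63533)   [reduce mod 63533]
reciprocity: (24069/63533) = +1·(63533/24069) since 24069 mod 4 = 1, 63533 mod 4 = 1; sign now +1
(63533/24069) = (15395/24069)   [reduce mod 24069]
reciprocity: (15395/24069) = +1·(24069/15395) since 15395 mod 4 = 3, 24069 mod 4 = 1; sign now +1
(24069/15395) = (8674/15395)   [reduce mod 15395]
8674 = 2^1·4337; (2/15395) = -1 since 15395 mod 8 = 3, so (8674/15395) = (-1)^1·(4337/15395); sign now -1
reciprocity: (4337/15395) = +1·(15395/4337) since 4337 mod 4 = 1, 15395 mod 4 = 3; sign now -1
(15395/4337) = (2384/4337)   [reduce mod 4337]
2384 = 2^4·149; (2/4337) = +1 since 4337 mod 8 = 1, so (2384/4337) = (+1)^4·(149/4337); sign now -1
reciprocity: (149/4337) = +1·(4337/149) since 149 mod 4 = 1, 4337 mod 4 = 1; sign now -1
(4337/149) = (16/149)   [reduce mod 149]
16 = 2^4·1; (2/149) = -1 since 149 mod 8 = 5, so (16/149) = (-1)^4·(1/149); sign now -1
(1/149) = 1; final value = sign = -1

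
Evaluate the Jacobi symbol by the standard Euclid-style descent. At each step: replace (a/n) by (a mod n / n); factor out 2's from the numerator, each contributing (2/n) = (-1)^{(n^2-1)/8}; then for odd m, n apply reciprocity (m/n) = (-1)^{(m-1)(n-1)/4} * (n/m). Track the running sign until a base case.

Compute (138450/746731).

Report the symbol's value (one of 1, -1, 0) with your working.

1

factor out 2^1: 138450 = 2^1·69225; with 746731 mod 8 = 3, (2/746731) = -1; sign now -1; continue with (69225/746731)
flip (69225/746731) -> (746731/69225): both odd, 69225 mod 4 = 1, 746731 mod 4 = 3, so the flip contributes +1; sign now -1
(746731/69225): 746731 mod 69225 = 54481, so (746731/69225) = (54481/69225)
flip (54481/69225) -> (69225/54481): both odd, 54481 mod 4 = 1, 69225 mod 4 = 1, so the flip contributes +1; sign now -1
(69225/54481): 69225 mod 54481 = 14744, so (69225/54481) = (14744/54481)
factor out 2^3: 14744 = 2^3·1843; with 54481 mod 8 = 1, (2/54481) = +1; sign now -1; continue with (1843/54481)
flip (1843/54481) -> (54481/1843): both odd, 1843 mod 4 = 3, 54481 mod 4 = 1, so the flip contributes +1; sign now -1
(54481/1843): 54481 mod 1843 = 1034, so (54481/1843) = (1034/1843)
factor out 2^1: 1034 = 2^1·517; with 1843 mod 8 = 3, (2/1843) = -1; sign now +1; continue with (517/1843)
flip (517/1843) -> (1843/517): both odd, 517 mod 4 = 1, 1843 mod 4 = 3, so the flip contributes +1; sign now +1
(1843/517): 1843 mod 517 = 292, so (1843/517) = (292/517)
factor out 2^2: 292 = 2^2·73; with 517 mod 8 = 5, (2/517) = -1; sign now +1; continue with (73/517)
flip (73/517) -> (517/73): both odd, 73 mod 4 = 1, 517 mod 4 = 1, so the flip contributes +1; sign now +1
(517/73): 517 mod 73 = 6, so (517/73) = (6/73)
factor out 2^1: 6 = 2^1·3; with 73 mod 8 = 1, (2/73) = +1; sign now +1; continue with (3/73)
flip (3/73) -> (73/3): both odd, 3 mod 4 = 3, 73 mod 4 = 1, so the flip contributes +1; sign now +1
(73/3): 73 mod 3 = 1, so (73/3) = (1/3)
reached (1/3) = 1, so the symbol is +1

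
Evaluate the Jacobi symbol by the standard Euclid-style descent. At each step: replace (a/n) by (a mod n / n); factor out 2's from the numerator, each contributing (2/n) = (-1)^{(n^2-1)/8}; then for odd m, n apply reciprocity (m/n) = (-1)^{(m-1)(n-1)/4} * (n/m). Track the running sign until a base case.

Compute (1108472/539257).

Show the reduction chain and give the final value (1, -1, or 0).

(1108472/539257) = (29958/539257)   [reduce mod 539257]
29958 = 2^1·14979; (2/539257) = +1 since 539257 mod 8 = 1, so (29958/539257) = (+1)^1·(14979/539257); sign now +1
reciprocity: (14979/539257) = +1·(539257/14979) since 14979 mod 4 = 3, 539257 mod 4 = 1; sign now +1
(539257/14979) = (13/14979)   [reduce mod 14979]
reciprocity: (13/14979) = +1·(14979/13) since 13 mod 4 = 1, 14979 mod 4 = 3; sign now +1
(14979/13) = (3/13)   [reduce mod 13]
reciprocity: (3/13) = +1·(13/3) since 3 mod 4 = 3, 13 mod 4 = 1; sign now +1
(13/3) = (1/3)   [reduce mod 3]
(1/3) = 1; final value = sign = +1

1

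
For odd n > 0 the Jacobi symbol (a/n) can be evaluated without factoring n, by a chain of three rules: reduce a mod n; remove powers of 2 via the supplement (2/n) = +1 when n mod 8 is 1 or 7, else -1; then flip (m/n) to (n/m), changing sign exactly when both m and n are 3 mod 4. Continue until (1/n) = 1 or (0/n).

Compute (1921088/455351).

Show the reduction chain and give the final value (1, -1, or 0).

0

(1921088/455351): 1921088 mod 455351 = 99684, so (1921088/455351) = (99684/455351)
factor out 2^2: 99684 = 2^2·24921; with 455351 mod 8 = 7, (2/455351) = +1; sign now +1; continue with (24921/455351)
flip (24921/455351) -> (455351/24921): both odd, 24921 mod 4 = 1, 455351 mod 4 = 3, so the flip contributes +1; sign now +1
(455351/24921): 455351 mod 24921 = 6773, so (455351/24921) = (6773/24921)
flip (6773/24921) -> (24921/6773): both odd, 6773 mod 4 = 1, 24921 mod 4 = 1, so the flip contributes +1; sign now +1
(24921/6773): 24921 mod 6773 = 4602, so (24921/6773) = (4602/6773)
factor out 2^1: 4602 = 2^1·2301; with 6773 mod 8 = 5, (2/6773) = -1; sign now -1; continue with (2301/6773)
flip (2301/6773) -> (6773/2301): both odd, 2301 mod 4 = 1, 6773 mod 4 = 1, so the flip contributes +1; sign now -1
(6773/2301): 6773 mod 2301 = 2171, so (6773/2301) = (2171/2301)
flip (2171/2301) -> (2301/2171): both odd, 2171 mod 4 = 3, 2301 mod 4 = 1, so the flip contributes +1; sign now -1
(2301/2171): 2301 mod 2171 = 130, so (2301/2171) = (130/2171)
factor out 2^1: 130 = 2^1·65; with 2171 mod 8 = 3, (2/2171) = -1; sign now +1; continue with (65/2171)
flip (65/2171) -> (2171/65): both odd, 65 mod 4 = 1, 2171 mod 4 = 3, so the flip contributes +1; sign now +1
(2171/65): 2171 mod 65 = 26, so (2171/65) = (26/65)
factor out 2^1: 26 = 2^1·13; with 65 mod 8 = 1, (2/65) = +1; sign now +1; continue with (13/65)
flip (13/65) -> (65/13): both odd, 13 mod 4 = 1, 65 mod 4 = 1, so the flip contributes +1; sign now +1
(65/13): 65 mod 13 = 0, so (65/13) = (0/13)
reached (0/13); gcd(a, n) > 1, so (0/13) = 0 and the symbol is 0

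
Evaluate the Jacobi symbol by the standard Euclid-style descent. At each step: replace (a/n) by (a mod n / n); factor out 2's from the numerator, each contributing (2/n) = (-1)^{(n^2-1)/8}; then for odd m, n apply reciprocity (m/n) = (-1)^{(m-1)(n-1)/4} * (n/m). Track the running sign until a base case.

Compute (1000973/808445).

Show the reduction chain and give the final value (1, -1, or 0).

(1000973/808445): 1000973 mod 808445 = 192528, so (1000973/808445) = (192528/808445)
factor out 2^4: 192528 = 2^4·12033; with 808445 mod 8 = 5, (2/808445) = -1; sign now +1; continue with (12033/808445)
flip (12033/808445) -> (808445/12033): both odd, 12033 mod 4 = 1, 808445 mod 4 = 1, so the flip contributes +1; sign now +1
(808445/12033): 808445 mod 12033 = 2234, so (808445/12033) = (2234/12033)
factor out 2^1: 2234 = 2^1·1117; with 12033 mod 8 = 1, (2/12033) = +1; sign now +1; continue with (1117/12033)
flip (1117/12033) -> (12033/1117): both odd, 1117 mod 4 = 1, 12033 mod 4 = 1, so the flip contributes +1; sign now +1
(12033/1117): 12033 mod 1117 = 863, so (12033/1117) = (863/1117)
flip (863/1117) -> (1117/863): both odd, 863 mod 4 = 3, 1117 mod 4 = 1, so the flip contributes +1; sign now +1
(1117/863): 1117 mod 863 = 254, so (1117/863) = (254/863)
factor out 2^1: 254 = 2^1·127; with 863 mod 8 = 7, (2/863) = +1; sign now +1; continue with (127/863)
flip (127/863) -> (863/127): both odd, 127 mod 4 = 3, 863 mod 4 = 3, so the flip contributes -1; sign now -1
(863/127): 863 mod 127 = 101, so (863/127) = (101/127)
flip (101/127) -> (127/101): both odd, 101 mod 4 = 1, 127 mod 4 = 3, so the flip contributes +1; sign now -1
(127/101): 127 mod 101 = 26, so (127/101) = (26/101)
factor out 2^1: 26 = 2^1·13; with 101 mod 8 = 5, (2/101) = -1; sign now +1; continue with (13/101)
flip (13/101) -> (101/13): both odd, 13 mod 4 = 1, 101 mod 4 = 1, so the flip contributes +1; sign now +1
(101/13): 101 mod 13 = 10, so (101/13) = (10/13)
factor out 2^1: 10 = 2^1·5; with 13 mod 8 = 5, (2/13) = -1; sign now -1; continue with (5/13)
flip (5/13) -> (13/5): both odd, 5 mod 4 = 1, 13 mod 4 = 1, so the flip contributes +1; sign now -1
(13/5): 13 mod 5 = 3, so (13/5) = (3/5)
flip (3/5) -> (5/3): both odd, 3 mod 4 = 3, 5 mod 4 = 1, so the flip contributes +1; sign now -1
(5/3): 5 mod 3 = 2, so (5/3) = (2/3)
factor out 2^1: 2 = 2^1·1; with 3 mod 8 = 3, (2/3) = -1; sign now +1; continue with (1/3)
reached (1/3) = 1, so the symbol is +1

1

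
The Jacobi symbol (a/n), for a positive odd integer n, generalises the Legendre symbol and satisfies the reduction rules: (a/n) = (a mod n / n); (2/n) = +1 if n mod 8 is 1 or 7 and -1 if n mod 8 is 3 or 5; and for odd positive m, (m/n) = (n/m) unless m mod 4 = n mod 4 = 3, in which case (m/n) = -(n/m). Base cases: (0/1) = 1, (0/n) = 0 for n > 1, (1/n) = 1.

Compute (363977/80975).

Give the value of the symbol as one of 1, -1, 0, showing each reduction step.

(363977/80975): 363977 mod 80975 = 40077, so (363977/80975) = (40077/80975)
flip (40077/80975) -> (80975/40077): both odd, 40077 mod 4 = 1, 80975 mod 4 = 3, so the flip contributes +1; sign now +1
(80975/40077): 80975 mod 40077 = 821, so (80975/40077) = (821/40077)
flip (821/40077) -> (40077/821): both odd, 821 mod 4 = 1, 40077 mod 4 = 1, so the flip contributes +1; sign now +1
(40077/821): 40077 mod 821 = 669, so (40077/821) = (669/821)
flip (669/821) -> (821/669): both odd, 669 mod 4 = 1, 821 mod 4 = 1, so the flip contributes +1; sign now +1
(821/669): 821 mod 669 = 152, so (821/669) = (152/669)
factor out 2^3: 152 = 2^3·19; with 669 mod 8 = 5, (2/669) = -1; sign now -1; continue with (19/669)
flip (19/669) -> (669/19): both odd, 19 mod 4 = 3, 669 mod 4 = 1, so the flip contributes +1; sign now -1
(669/19): 669 mod 19 = 4, so (669/19) = (4/19)
factor out 2^2: 4 = 2^2·1; with 19 mod 8 = 3, (2/19) = -1; sign now -1; continue with (1/19)
reached (1/19) = 1, so the symbol is -1

-1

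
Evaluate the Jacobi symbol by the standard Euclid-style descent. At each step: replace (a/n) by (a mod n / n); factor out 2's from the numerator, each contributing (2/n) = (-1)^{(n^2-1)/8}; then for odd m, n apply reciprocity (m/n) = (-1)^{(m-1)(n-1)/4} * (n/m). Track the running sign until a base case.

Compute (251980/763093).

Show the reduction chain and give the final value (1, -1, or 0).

251980 = 2^2·62995; (2/763093) = -1 since 763093 mod 8 = 5, so (251980/763093) = (-1)^2·(62995/763093); sign now +1
reciprocity: (62995/763093) = +1·(763093/62995) since 62995 mod 4 = 3, 763093 mod 4 = 1; sign now +1
(763093/62995) = (7153/62995)   [reduce mod 62995]
reciprocity: (7153/62995) = +1·(62995/7153) since 7153 mod 4 = 1, 62995 mod 4 = 3; sign now +1
(62995/7153) = (5771/7153)   [reduce mod 7153]
reciprocity: (5771/7153) = +1·(7153/5771) since 5771 mod 4 = 3, 7153 mod 4 = 1; sign now +1
(7153/5771) = (1382/5771)   [reduce mod 5771]
1382 = 2^1·691; (2/5771) = -1 since 5771 mod 8 = 3, so (1382/5771) = (-1)^1·(691/5771); sign now -1
reciprocity: (691/5771) = -1·(5771/691) since 691 mod 4 = 3, 5771 mod 4 = 3; sign now +1
(5771/691) = (243/691)   [reduce mod 691]
reciprocity: (243/691) = -1·(691/243) since 243 mod 4 = 3, 691 mod 4 = 3; sign now -1
(691/243) = (205/243)   [reduce mod 243]
reciprocity: (205/243) = +1·(243/205) since 205 mod 4 = 1, 243 mod 4 = 3; sign now -1
(243/205) = (38/205)   [reduce mod 205]
38 = 2^1·19; (2/205) = -1 since 205 mod 8 = 5, so (38/205) = (-1)^1·(19/205); sign now +1
reciprocity: (19/205) = +1·(205/19) since 19 mod 4 = 3, 205 mod 4 = 1; sign now +1
(205/19) = (15/19)   [reduce mod 19]
reciprocity: (15/19) = -1·(19/15) since 15 mod 4 = 3, 19 mod 4 = 3; sign now -1
(19/15) = (4/15)   [reduce mod 15]
4 = 2^2·1; (2/15) = +1 since 15 mod 8 = 7, so (4/15) = (+1)^2·(1/15); sign now -1
(1/15) = 1; final value = sign = -1

-1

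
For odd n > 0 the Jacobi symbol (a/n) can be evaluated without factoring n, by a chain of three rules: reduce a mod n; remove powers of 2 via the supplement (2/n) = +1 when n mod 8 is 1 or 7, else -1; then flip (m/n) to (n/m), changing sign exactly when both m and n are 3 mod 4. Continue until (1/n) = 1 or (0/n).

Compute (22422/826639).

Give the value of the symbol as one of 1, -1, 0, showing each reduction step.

-1

22422 = 2^1·11211; (2/826639) = +1 since 826639 mod 8 = 7, so (22422/826639) = (+1)^1·(11211/826639); sign now +1
reciprocity: (11211/826639) = -1·(826639/11211) since 11211 mod 4 = 3, 826639 mod 4 = 3; sign now -1
(826639/11211) = (8236/11211)   [reduce mod 11211]
8236 = 2^2·2059; (2/11211) = -1 since 11211 mod 8 = 3, so (8236/11211) = (-1)^2·(2059/11211); sign now -1
reciprocity: (2059/11211) = -1·(11211/2059) since 2059 mod 4 = 3, 11211 mod 4 = 3; sign now +1
(11211/2059) = (916/2059)   [reduce mod 2059]
916 = 2^2·229; (2/2059) = -1 since 2059 mod 8 = 3, so (916/2059) = (-1)^2·(229/2059); sign now +1
reciprocity: (229/2059) = +1·(2059/229) since 229 mod 4 = 1, 2059 mod 4 = 3; sign now +1
(2059/229) = (227/229)   [reduce mod 229]
reciprocity: (227/229) = +1·(229/227) since 227 mod 4 = 3, 229 mod 4 = 1; sign now +1
(229/227) = (2/227)   [reduce mod 227]
2 = 2^1·1; (2/227) = -1 since 227 mod 8 = 3, so (2/227) = (-1)^1·(1/227); sign now -1
(1/227) = 1; final value = sign = -1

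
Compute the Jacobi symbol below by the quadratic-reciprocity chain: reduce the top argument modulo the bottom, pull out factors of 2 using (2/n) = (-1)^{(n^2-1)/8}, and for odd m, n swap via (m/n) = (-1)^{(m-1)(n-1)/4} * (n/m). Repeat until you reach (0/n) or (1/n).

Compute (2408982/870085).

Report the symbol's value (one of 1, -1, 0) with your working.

(2408982/870085): 2408982 mod 870085 = 668812, so (2408982/870085) = (668812/870085)
factor out 2^2: 668812 = 2^2·167203; with 870085 mod 8 = 5, (2/870085) = -1; sign now +1; continue with (167203/870085)
flip (167203/870085) -> (870085/167203): both odd, 167203 mod 4 = 3, 870085 mod 4 = 1, so the flip contributes +1; sign now +1
(870085/167203): 870085 mod 167203 = 34070, so (870085/167203) = (34070/167203)
factor out 2^1: 34070 = 2^1·17035; with 167203 mod 8 = 3, (2/167203) = -1; sign now -1; continue with (17035/167203)
flip (17035/167203) -> (167203/17035): both odd, 17035 mod 4 = 3, 167203 mod 4 = 3, so the flip contributes -1; sign now +1
(167203/17035): 167203 mod 17035 = 13888, so (167203/17035) = (13888/17035)
factor out 2^6: 13888 = 2^6·217; with 17035 mod 8 = 3, (2/17035) = -1; sign now +1; continue with (217/17035)
flip (217/17035) -> (17035/217): both odd, 217 mod 4 = 1, 17035 mod 4 = 3, so the flip contributes +1; sign now +1
(17035/217): 17035 mod 217 = 109, so (17035/217) = (109/217)
flip (109/217) -> (217/109): both odd, 109 mod 4 = 1, 217 mod 4 = 1, so the flip contributes +1; sign now +1
(217/109): 217 mod 109 = 108, so (217/109) = (108/109)
factor out 2^2: 108 = 2^2·27; with 109 mod 8 = 5, (2/109) = -1; sign now +1; continue with (27/109)
flip (27/109) -> (109/27): both odd, 27 mod 4 = 3, 109 mod 4 = 1, so the flip contributes +1; sign now +1
(109/27): 109 mod 27 = 1, so (109/27) = (1/27)
reached (1/27) = 1, so the symbol is +1

1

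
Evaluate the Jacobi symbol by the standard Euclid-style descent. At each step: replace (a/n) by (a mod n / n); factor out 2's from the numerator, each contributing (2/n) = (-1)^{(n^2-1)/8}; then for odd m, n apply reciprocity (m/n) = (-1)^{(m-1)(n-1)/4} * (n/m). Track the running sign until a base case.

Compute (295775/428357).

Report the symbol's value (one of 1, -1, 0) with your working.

1

reciprocity: (295775/428357) = +1·(428357/295775) since 295775 mod 4 = 3, 428357 mod 4 = 1; sign now +1
(428357/295775) = (132582/295775)   [reduce mod 295775]
132582 = 2^1·66291; (2/295775) = +1 since 295775 mod 8 = 7, so (132582/295775) = (+1)^1·(66291/295775); sign now +1
reciprocity: (66291/295775) = -1·(295775/66291) since 66291 mod 4 = 3, 295775 mod 4 = 3; sign now -1
(295775/66291) = (30611/66291)   [reduce mod 66291]
reciprocity: (30611/66291) = -1·(66291/30611) since 30611 mod 4 = 3, 66291 mod 4 = 3; sign now +1
(66291/30611) = (5069/30611)   [reduce mod 30611]
reciprocity: (5069/30611) = +1·(30611/5069) since 5069 mod 4 = 1, 30611 mod 4 = 3; sign now +1
(30611/5069) = (197/5069)   [reduce mod 5069]
reciprocity: (197/5069) = +1·(5069/197) since 197 mod 4 = 1, 5069 mod 4 = 1; sign now +1
(5069/197) = (144/197)   [reduce mod 197]
144 = 2^4·9; (2/197) = -1 since 197 mod 8 = 5, so (144/197) = (-1)^4·(9/197); sign now +1
reciprocity: (9/197) = +1·(197/9) since 9 mod 4 = 1, 197 mod 4 = 1; sign now +1
(197/9) = (8/9)   [reduce mod 9]
8 = 2^3·1; (2/9) = +1 since 9 mod 8 = 1, so (8/9) = (+1)^3·(1/9); sign now +1
(1/9) = 1; final value = sign = +1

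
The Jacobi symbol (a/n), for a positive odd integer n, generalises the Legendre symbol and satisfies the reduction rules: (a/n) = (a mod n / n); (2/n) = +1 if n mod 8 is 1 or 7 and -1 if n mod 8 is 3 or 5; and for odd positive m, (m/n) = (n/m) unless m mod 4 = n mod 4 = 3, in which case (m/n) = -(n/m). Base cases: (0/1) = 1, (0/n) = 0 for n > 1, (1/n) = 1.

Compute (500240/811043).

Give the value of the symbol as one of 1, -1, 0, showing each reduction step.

-1

500240 = 2^4·31265; (2/811043) = -1 since 811043 mod 8 = 3, so (500240/811043) = (-1)^4·(31265/811043); sign now +1
reciprocity: (31265/811043) = +1·(811043/31265) since 31265 mod 4 = 1, 811043 mod 4 = 3; sign now +1
(811043/31265) = (29418/31265)   [reduce mod 31265]
29418 = 2^1·14709; (2/31265) = +1 since 31265 mod 8 = 1, so (29418/31265) = (+1)^1·(14709/31265); sign now +1
reciprocity: (14709/31265) = +1·(31265/14709) since 14709 mod 4 = 1, 31265 mod 4 = 1; sign now +1
(31265/14709) = (1847/14709)   [reduce mod 14709]
reciprocity: (1847/14709) = +1·(14709/1847) since 1847 mod 4 = 3, 14709 mod 4 = 1; sign now +1
(14709/1847) = (1780/1847)   [reduce mod 1847]
1780 = 2^2·445; (2/1847) = +1 since 1847 mod 8 = 7, so (1780/1847) = (+1)^2·(445/1847); sign now +1
reciprocity: (445/1847) = +1·(1847/445) since 445 mod 4 = 1, 1847 mod 4 = 3; sign now +1
(1847/445) = (67/445)   [reduce mod 445]
reciprocity: (67/445) = +1·(445/67) since 67 mod 4 = 3, 445 mod 4 = 1; sign now +1
(445/67) = (43/67)   [reduce mod 67]
reciprocity: (43/67) = -1·(67/43) since 43 mod 4 = 3, 67 mod 4 = 3; sign now -1
(67/43) = (24/43)   [reduce mod 43]
24 = 2^3·3; (2/43) = -1 since 43 mod 8 = 3, so (24/43) = (-1)^3·(3/43); sign now +1
reciprocity: (3/43) = -1·(43/3) since 3 mod 4 = 3, 43 mod 4 = 3; sign now -1
(43/3) = (1/3)   [reduce mod 3]
(1/3) = 1; final value = sign = -1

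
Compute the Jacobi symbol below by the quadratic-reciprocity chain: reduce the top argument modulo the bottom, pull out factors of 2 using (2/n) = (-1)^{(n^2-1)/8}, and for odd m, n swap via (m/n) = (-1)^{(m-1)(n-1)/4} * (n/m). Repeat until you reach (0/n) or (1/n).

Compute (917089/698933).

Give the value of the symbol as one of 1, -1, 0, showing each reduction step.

(917089/698933) = (218156/698933)   [reduce mod 698933]
218156 = 2^2·54539; (2/698933) = -1 since 698933 mod 8 = 5, so (218156/698933) = (-1)^2·(54539/698933); sign now +1
reciprocity: (54539/698933) = +1·(698933/54539) since 54539 mod 4 = 3, 698933 mod 4 = 1; sign now +1
(698933/54539) = (44465/54539)   [reduce mod 54539]
reciprocity: (44465/54539) = +1·(54539/44465) since 44465 mod 4 = 1, 54539 mod 4 = 3; sign now +1
(54539/44465) = (10074/44465)   [reduce mod 44465]
10074 = 2^1·5037; (2/44465) = +1 since 44465 mod 8 = 1, so (10074/44465) = (+1)^1·(5037/44465); sign now +1
reciprocity: (5037/44465) = +1·(44465/5037) since 5037 mod 4 = 1, 44465 mod 4 = 1; sign now +1
(44465/5037) = (4169/5037)   [reduce mod 5037]
reciprocity: (4169/5037) = +1·(5037/4169) since 4169 mod 4 = 1, 5037 mod 4 = 1; sign now +1
(5037/4169) = (868/4169)   [reduce mod 4169]
868 = 2^2·217; (2/4169) = +1 since 4169 mod 8 = 1, so (868/4169) = (+1)^2·(217/4169); sign now +1
reciprocity: (217/4169) = +1·(4169/217) since 217 mod 4 = 1, 4169 mod 4 = 1; sign now +1
(4169/217) = (46/217)   [reduce mod 217]
46 = 2^1·23; (2/217) = +1 since 217 mod 8 = 1, so (46/217) = (+1)^1·(23/217); sign now +1
reciprocity: (23/217) = +1·(217/23) since 23 mod 4 = 3, 217 mod 4 = 1; sign now +1
(217/23) = (10/23)   [reduce mod 23]
10 = 2^1·5; (2/23) = +1 since 23 mod 8 = 7, so (10/23) = (+1)^1·(5/23); sign now +1
reciprocity: (5/23) = +1·(23/5) since 5 mod 4 = 1, 23 mod 4 = 3; sign now +1
(23/5) = (3/5)   [reduce mod 5]
reciprocity: (3/5) = +1·(5/3) since 3 mod 4 = 3, 5 mod 4 = 1; sign now +1
(5/3) = (2/3)   [reduce mod 3]
2 = 2^1·1; (2/3) = -1 since 3 mod 8 = 3, so (2/3) = (-1)^1·(1/3); sign now -1
(1/3) = 1; final value = sign = -1

-1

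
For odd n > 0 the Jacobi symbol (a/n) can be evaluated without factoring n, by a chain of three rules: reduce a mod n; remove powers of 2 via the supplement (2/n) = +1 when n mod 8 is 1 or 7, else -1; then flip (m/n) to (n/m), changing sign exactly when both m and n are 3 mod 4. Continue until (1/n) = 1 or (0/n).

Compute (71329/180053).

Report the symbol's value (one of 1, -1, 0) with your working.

flip (71329/180053) -> (180053/71329): both odd, 71329 mod 4 = 1, 180053 mod 4 = 1, so the flip contributes +1; sign now +1
(180053/71329): 180053 mod 71329 = 37395, so (180053/71329) = (37395/71329)
flip (37395/71329) -> (71329/37395): both odd, 37395 mod 4 = 3, 71329 mod 4 = 1, so the flip contributes +1; sign now +1
(71329/37395): 71329 mod 37395 = 33934, so (71329/37395) = (33934/37395)
factor out 2^1: 33934 = 2^1·16967; with 37395 mod 8 = 3, (2/37395) = -1; sign now -1; continue with (16967/37395)
flip (16967/37395) -> (37395/16967): both odd, 16967 mod 4 = 3, 37395 mod 4 = 3, so the flip contributes -1; sign now +1
(37395/16967): 37395 mod 16967 = 3461, so (37395/16967) = (3461/16967)
flip (3461/16967) -> (16967/3461): both odd, 3461 mod 4 = 1, 16967 mod 4 = 3, so the flip contributes +1; sign now +1
(16967/3461): 16967 mod 3461 = 3123, so (16967/3461) = (3123/3461)
flip (3123/3461) -> (3461/3123): both odd, 3123 mod 4 = 3, 3461 mod 4 = 1, so the flip contributes +1; sign now +1
(3461/3123): 3461 mod 3123 = 338, so (3461/3123) = (338/3123)
factor out 2^1: 338 = 2^1·169; with 3123 mod 8 = 3, (2/3123) = -1; sign now -1; continue with (169/3123)
flip (169/3123) -> (3123/169): both odd, 169 mod 4 = 1, 3123 mod 4 = 3, so the flip contributes +1; sign now -1
(3123/169): 3123 mod 169 = 81, so (3123/169) = (81/169)
flip (81/169) -> (169/81): both odd, 81 mod 4 = 1, 169 mod 4 = 1, so the flip contributes +1; sign now -1
(169/81): 169 mod 81 = 7, so (169/81) = (7/81)
flip (7/81) -> (81/7): both odd, 7 mod 4 = 3, 81 mod 4 = 1, so the flip contributes +1; sign now -1
(81/7): 81 mod 7 = 4, so (81/7) = (4/7)
factor out 2^2: 4 = 2^2·1; with 7 mod 8 = 7, (2/7) = +1; sign now -1; continue with (1/7)
reached (1/7) = 1, so the symbol is -1

-1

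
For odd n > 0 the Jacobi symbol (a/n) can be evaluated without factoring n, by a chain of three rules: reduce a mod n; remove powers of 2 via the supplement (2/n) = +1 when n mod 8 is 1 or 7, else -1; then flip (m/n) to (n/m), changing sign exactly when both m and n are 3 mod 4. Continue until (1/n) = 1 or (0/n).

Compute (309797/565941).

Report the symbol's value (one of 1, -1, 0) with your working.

reciprocity: (309797/565941) = +1·(565941/309797) since 309797 mod 4 = 1, 565941 mod 4 = 1; sign now +1
(565941/309797) = (256144/309797)   [reduce mod 309797]
256144 = 2^4·16009; (2/309797) = -1 since 309797 mod 8 = 5, so (256144/309797) = (-1)^4·(16009/309797); sign now +1
reciprocity: (16009/309797) = +1·(309797/16009) since 16009 mod 4 = 1, 309797 mod 4 = 1; sign now +1
(309797/16009) = (5626/16009)   [reduce mod 16009]
5626 = 2^1·2813; (2/16009) = +1 since 16009 mod 8 = 1, so (5626/16009) = (+1)^1·(2813/16009); sign now +1
reciprocity: (2813/16009) = +1·(16009/2813) since 2813 mod 4 = 1, 16009 mod 4 = 1; sign now +1
(16009/2813) = (1944/2813)   [reduce mod 2813]
1944 = 2^3·243; (2/2813) = -1 since 2813 mod 8 = 5, so (1944/2813) = (-1)^3·(243/2813); sign now -1
reciprocity: (243/2813) = +1·(2813/243) since 243 mod 4 = 3, 2813 mod 4 = 1; sign now -1
(2813/243) = (140/243)   [reduce mod 243]
140 = 2^2·35; (2/243) = -1 since 243 mod 8 = 3, so (140/243) = (-1)^2·(35/243); sign now -1
reciprocity: (35/243) = -1·(243/35) since 35 mod 4 = 3, 243 mod 4 = 3; sign now +1
(243/35) = (33/35)   [reduce mod 35]
reciprocity: (33/35) = +1·(35/33) since 33 mod 4 = 1, 35 mod 4 = 3; sign now +1
(35/33) = (2/33)   [reduce mod 33]
2 = 2^1·1; (2/33) = +1 since 33 mod 8 = 1, so (2/33) = (+1)^1·(1/33); sign now +1
(1/33) = 1; final value = sign = +1

1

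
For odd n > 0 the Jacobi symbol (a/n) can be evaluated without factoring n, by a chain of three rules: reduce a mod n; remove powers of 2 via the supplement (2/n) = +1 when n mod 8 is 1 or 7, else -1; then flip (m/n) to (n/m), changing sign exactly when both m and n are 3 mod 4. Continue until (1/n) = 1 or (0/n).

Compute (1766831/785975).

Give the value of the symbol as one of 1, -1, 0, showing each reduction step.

1

(1766831/785975) = (194881/785975)   [reduce mod 785975]
reciprocity: (194881/785975) = +1·(785975/194881) since 194881 mod 4 = 1, 785975 mod 4 = 3; sign now +1
(785975/194881) = (6451/194881)   [reduce mod 194881]
reciprocity: (6451/194881) = +1·(194881/6451) since 6451 mod 4 = 3, 194881 mod 4 = 1; sign now +1
(194881/6451) = (1351/6451)   [reduce mod 6451]
reciprocity: (1351/6451) = -1·(6451/1351) since 1351 mod 4 = 3, 6451 mod 4 = 3; sign now -1
(6451/1351) = (1047/1351)   [reduce mod 1351]
reciprocity: (1047/1351) = -1·(1351/1047) since 1047 mod 4 = 3, 1351 mod 4 = 3; sign now +1
(1351/1047) = (304/1047)   [reduce mod 1047]
304 = 2^4·19; (2/1047) = +1 since 1047 mod 8 = 7, so (304/1047) = (+1)^4·(19/1047); sign now +1
reciprocity: (19/1047) = -1·(1047/19) since 19 mod 4 = 3, 1047 mod 4 = 3; sign now -1
(1047/19) = (2/19)   [reduce mod 19]
2 = 2^1·1; (2/19) = -1 since 19 mod 8 = 3, so (2/19) = (-1)^1·(1/19); sign now +1
(1/19) = 1; final value = sign = +1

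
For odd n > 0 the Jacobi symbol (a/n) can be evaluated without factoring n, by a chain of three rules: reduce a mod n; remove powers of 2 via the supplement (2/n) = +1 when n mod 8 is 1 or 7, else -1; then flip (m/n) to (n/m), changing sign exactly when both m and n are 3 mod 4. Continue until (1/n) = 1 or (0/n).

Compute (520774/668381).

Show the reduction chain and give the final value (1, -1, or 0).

1

520774 = 2^1·260387; (2/668381) = -1 since 668381 mod 8 = 5, so (520774/668381) = (-1)^1·(260387/668381); sign now -1
reciprocity: (260387/668381) = +1·(668381/260387) since 260387 mod 4 = 3, 668381 mod 4 = 1; sign now -1
(668381/260387) = (147607/260387)   [reduce mod 260387]
reciprocity: (147607/260387) = -1·(260387/147607) since 147607 mod 4 = 3, 260387 mod 4 = 3; sign now +1
(260387/147607) = (112780/147607)   [reduce mod 147607]
112780 = 2^2·28195; (2/147607) = +1 since 147607 mod 8 = 7, so (112780/147607) = (+1)^2·(28195/147607); sign now +1
reciprocity: (28195/147607) = -1·(147607/28195) since 28195 mod 4 = 3, 147607 mod 4 = 3; sign now -1
(147607/28195) = (6632/28195)   [reduce mod 28195]
6632 = 2^3·829; (2/28195) = -1 since 28195 mod 8 = 3, so (6632/28195) = (-1)^3·(829/28195); sign now +1
reciprocity: (829/28195) = +1·(28195/829) since 829 mod 4 = 1, 28195 mod 4 = 3; sign now +1
(28195/829) = (9/829)   [reduce mod 829]
reciprocity: (9/829) = +1·(829/9) since 9 mod 4 = 1, 829 mod 4 = 1; sign now +1
(829/9) = (1/9)   [reduce mod 9]
(1/9) = 1; final value = sign = +1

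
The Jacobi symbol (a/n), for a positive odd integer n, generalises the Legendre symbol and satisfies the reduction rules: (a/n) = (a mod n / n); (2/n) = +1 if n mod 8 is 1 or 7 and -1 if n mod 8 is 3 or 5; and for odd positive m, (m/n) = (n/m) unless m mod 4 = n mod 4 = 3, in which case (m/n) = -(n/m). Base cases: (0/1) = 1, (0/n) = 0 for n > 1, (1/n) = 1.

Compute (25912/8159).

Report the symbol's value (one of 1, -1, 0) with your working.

(25912/8159) = (1435/8159)   [reduce mod 8159]
reciprocity: (1435/8159) = -1·(8159/1435) since 1435 mod 4 = 3, 8159 mod 4 = 3; sign now -1
(8159/1435) = (984/1435)   [reduce mod 1435]
984 = 2^3·123; (2/1435) = -1 since 1435 mod 8 = 3, so (984/1435) = (-1)^3·(123/1435); sign now +1
reciprocity: (123/1435) = -1·(1435/123) since 123 mod 4 = 3, 1435 mod 4 = 3; sign now -1
(1435/123) = (82/123)   [reduce mod 123]
82 = 2^1·41; (2/123) = -1 since 123 mod 8 = 3, so (82/123) = (-1)^1·(41/123); sign now +1
reciprocity: (41/123) = +1·(123/41) since 41 mod 4 = 1, 123 mod 4 = 3; sign now +1
(123/41) = (0/41)   [reduce mod 41]
(0/41) = 0   [gcd(a, n) > 1]; final value = 0

0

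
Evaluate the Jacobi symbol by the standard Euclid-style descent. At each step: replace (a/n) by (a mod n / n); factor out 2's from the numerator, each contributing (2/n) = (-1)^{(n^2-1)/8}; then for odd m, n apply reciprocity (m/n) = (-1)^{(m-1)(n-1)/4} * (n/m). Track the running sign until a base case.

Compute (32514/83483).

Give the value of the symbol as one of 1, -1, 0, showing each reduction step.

factor out 2^1: 32514 = 2^1·16257; with 83483 mod 8 = 3, (2/83483) = -1; sign now -1; continue with (16257/83483)
flip (16257/83483) -> (83483/16257): both odd, 16257 mod 4 = 1, 83483 mod 4 = 3, so the flip contributes +1; sign now -1
(83483/16257): 83483 mod 16257 = 2198, so (83483/16257) = (2198/16257)
factor out 2^1: 2198 = 2^1·1099; with 16257 mod 8 = 1, (2/16257) = +1; sign now -1; continue with (1099/16257)
flip (1099/16257) -> (16257/1099): both odd, 1099 mod 4 = 3, 16257 mod 4 = 1, so the flip contributes +1; sign now -1
(16257/1099): 16257 mod 1099 = 871, so (16257/1099) = (871/1099)
flip (871/1099) -> (1099/871): both odd, 871 mod 4 = 3, 1099 mod 4 = 3, so the flip contributes -1; sign now +1
(1099/871): 1099 mod 871 = 228, so (1099/871) = (228/871)
factor out 2^2: 228 = 2^2·57; with 871 mod 8 = 7, (2/871) = +1; sign now +1; continue with (57/871)
flip (57/871) -> (871/57): both odd, 57 mod 4 = 1, 871 mod 4 = 3, so the flip contributes +1; sign now +1
(871/57): 871 mod 57 = 16, so (871/57) = (16/57)
factor out 2^4: 16 = 2^4·1; with 57 mod 8 = 1, (2/57) = +1; sign now +1; continue with (1/57)
reached (1/57) = 1, so the symbol is +1

1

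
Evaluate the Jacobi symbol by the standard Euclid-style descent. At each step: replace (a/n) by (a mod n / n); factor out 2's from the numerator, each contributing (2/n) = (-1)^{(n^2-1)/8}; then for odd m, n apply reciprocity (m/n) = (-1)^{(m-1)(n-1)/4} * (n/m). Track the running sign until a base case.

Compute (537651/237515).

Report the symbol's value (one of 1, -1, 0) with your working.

1

(537651/237515) = (62621/237515)   [reduce mod 237515]
reciprocity: (62621/237515) = +1·(237515/62621) since 62621 mod 4 = 1, 237515 mod 4 = 3; sign now +1
(237515/62621) = (49652/62621)   [reduce mod 62621]
49652 = 2^2·12413; (2/62621) = -1 since 62621 mod 8 = 5, so (49652/62621) = (-1)^2·(12413/62621); sign now +1
reciprocity: (12413/62621) = +1·(62621/12413) since 12413 mod 4 = 1, 62621 mod 4 = 1; sign now +1
(62621/12413) = (556/12413)   [reduce mod 12413]
556 = 2^2·139; (2/12413) = -1 since 12413 mod 8 = 5, so (556/12413) = (-1)^2·(139/12413); sign now +1
reciprocity: (139/12413) = +1·(12413/139) since 139 mod 4 = 3, 12413 mod 4 = 1; sign now +1
(12413/139) = (42/139)   [reduce mod 139]
42 = 2^1·21; (2/139) = -1 since 139 mod 8 = 3, so (42/139) = (-1)^1·(21/139); sign now -1
reciprocity: (21/139) = +1·(139/21) since 21 mod 4 = 1, 139 mod 4 = 3; sign now -1
(139/21) = (13/21)   [reduce mod 21]
reciprocity: (13/21) = +1·(21/13) since 13 mod 4 = 1, 21 mod 4 = 1; sign now -1
(21/13) = (8/13)   [reduce mod 13]
8 = 2^3·1; (2/13) = -1 since 13 mod 8 = 5, so (8/13) = (-1)^3·(1/13); sign now +1
(1/13) = 1; final value = sign = +1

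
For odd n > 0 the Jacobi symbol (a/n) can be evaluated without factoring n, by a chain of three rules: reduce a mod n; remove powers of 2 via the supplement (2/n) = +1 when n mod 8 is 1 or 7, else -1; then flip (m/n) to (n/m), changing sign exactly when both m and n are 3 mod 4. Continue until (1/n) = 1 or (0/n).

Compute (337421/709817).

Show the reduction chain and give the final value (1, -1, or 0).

flip (337421/709817) -> (709817/337421): both odd, 337421 mod 4 = 1, 709817 mod 4 = 1, so the flip contributes +1; sign now +1
(709817/337421): 709817 mod 337421 = 34975, so (709817/337421) = (34975/337421)
flip (34975/337421) -> (337421/34975): both odd, 34975 mod 4 = 3, 337421 mod 4 = 1, so the flip contributes +1; sign now +1
(337421/34975): 337421 mod 34975 = 22646, so (337421/34975) = (22646/34975)
factor out 2^1: 22646 = 2^1·11323; with 34975 mod 8 = 7, (2/34975) = +1; sign now +1; continue with (11323/34975)
flip (11323/34975) -> (34975/11323): both odd, 11323 mod 4 = 3, 34975 mod 4 = 3, so the flip contributes -1; sign now -1
(34975/11323): 34975 mod 11323 = 1006, so (34975/11323) = (1006/11323)
factor out 2^1: 1006 = 2^1·503; with 11323 mod 8 = 3, (2/11323) = -1; sign now +1; continue with (503/11323)
flip (503/11323) -> (11323/503): both odd, 503 mod 4 = 3, 11323 mod 4 = 3, so the flip contributes -1; sign now -1
(11323/503): 11323 mod 503 = 257, so (11323/503) = (257/503)
flip (257/503) -> (503/257): both odd, 257 mod 4 = 1, 503 mod 4 = 3, so the flip contributes +1; sign now -1
(503/257): 503 mod 257 = 246, so (503/257) = (246/257)
factor out 2^1: 246 = 2^1·123; with 257 mod 8 = 1, (2/257) = +1; sign now -1; continue with (123/257)
flip (123/257) -> (257/123): both odd, 123 mod 4 = 3, 257 mod 4 = 1, so the flip contributes +1; sign now -1
(257/123): 257 mod 123 = 11, so (257/123) = (11/123)
flip (11/123) -> (123/11): both odd, 11 mod 4 = 3, 123 mod 4 = 3, so the flip contributes -1; sign now +1
(123/11): 123 mod 11 = 2, so (123/11) = (2/11)
factor out 2^1: 2 = 2^1·1; with 11 mod 8 = 3, (2/11) = -1; sign now -1; continue with (1/11)
reached (1/11) = 1, so the symbol is -1

-1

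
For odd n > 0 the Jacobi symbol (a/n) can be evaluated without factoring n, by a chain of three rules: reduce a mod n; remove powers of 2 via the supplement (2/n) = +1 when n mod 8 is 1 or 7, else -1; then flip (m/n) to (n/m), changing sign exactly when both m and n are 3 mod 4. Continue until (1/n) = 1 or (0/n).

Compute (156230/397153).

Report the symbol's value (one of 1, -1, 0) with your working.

-1

156230 = 2^1·78115; (2/397153) = +1 since 397153 mod 8 = 1, so (156230/397153) = (+1)^1·(78115/397153); sign now +1
reciprocity: (78115/397153) = +1·(397153/78115) since 78115 mod 4 = 3, 397153 mod 4 = 1; sign now +1
(397153/78115) = (6578/78115)   [reduce mod 78115]
6578 = 2^1·3289; (2/78115) = -1 since 78115 mod 8 = 3, so (6578/78115) = (-1)^1·(3289/78115); sign now -1
reciprocity: (3289/78115) = +1·(78115/3289) since 3289 mod 4 = 1, 78115 mod 4 = 3; sign now -1
(78115/3289) = (2468/3289)   [reduce mod 3289]
2468 = 2^2·617; (2/3289) = +1 since 3289 mod 8 = 1, so (2468/3289) = (+1)^2·(617/3289); sign now -1
reciprocity: (617/3289) = +1·(3289/617) since 617 mod 4 = 1, 3289 mod 4 = 1; sign now -1
(3289/617) = (204/617)   [reduce mod 617]
204 = 2^2·51; (2/617) = +1 since 617 mod 8 = 1, so (204/617) = (+1)^2·(51/617); sign now -1
reciprocity: (51/617) = +1·(617/51) since 51 mod 4 = 3, 617 mod 4 = 1; sign now -1
(617/51) = (5/51)   [reduce mod 51]
reciprocity: (5/51) = +1·(51/5) since 5 mod 4 = 1, 51 mod 4 = 3; sign now -1
(51/5) = (1/5)   [reduce mod 5]
(1/5) = 1; final value = sign = -1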